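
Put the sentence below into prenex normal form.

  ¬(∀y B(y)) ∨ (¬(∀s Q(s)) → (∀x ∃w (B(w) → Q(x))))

Rewrite implications/biconditionals: A → B as ¬A ∨ B.
  ¬(∀y B(y)) ∨ ¬¬(∀s Q(s)) ∨ (∀x ∃w (¬B(w) ∨ Q(x)))
Drive negations inward (¬∀x A ≡ ∃x ¬A, ¬∃x A ≡ ∀x ¬A, De Morgan for ∧/∨):
  (∃y ¬B(y)) ∨ (∀s Q(s)) ∨ (∀x ∃w (¬B(w) ∨ Q(x)))
All bound variables are already distinct, so no renaming is needed.
Pull the quantifiers to the front (each side's bound variable is not free in the other side):
  ∃y ∀s ∀x ∃w (¬B(y) ∨ Q(s) ∨ ¬B(w) ∨ Q(x))

∃y ∀s ∀x ∃w (¬B(y) ∨ Q(s) ∨ ¬B(w) ∨ Q(x))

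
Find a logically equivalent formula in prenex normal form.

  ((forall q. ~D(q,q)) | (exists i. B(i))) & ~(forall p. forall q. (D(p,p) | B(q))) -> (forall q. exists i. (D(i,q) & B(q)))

exists q. forall i. forall p. forall v. forall v1. exists s. (D(q,q) & ~B(i) | D(p,p) | B(v) | D(s,v1) & B(v1))

First replace A → B with ¬A ∨ B.
  ~(((forall q. ~D(q,q)) | (exists i. B(i))) & ~(forall p. forall q. (D(p,p) | B(q)))) | (forall q. exists i. (D(i,q) & B(q)))
Drive negations inward (¬∀x A ≡ ∃x ¬A, ¬∃x A ≡ ∀x ¬A, De Morgan for ∧/∨):
  (exists q. D(q,q)) & (forall i. ~B(i)) | (forall p. forall q. (D(p,p) | B(q))) | (forall q. exists i. (D(i,q) & B(q)))
Give each quantifier a distinct variable: q↦v, q↦v1, i↦s.
  (exists q. D(q,q)) & (forall i. ~B(i)) | (forall p. forall v. (D(p,p) | B(v))) | (forall v1. exists s. (D(s,v1) & B(v1)))
Finally move all quantifiers to the prefix:
  exists q. forall i. forall p. forall v. forall v1. exists s. (D(q,q) & ~B(i) | D(p,p) | B(v) | D(s,v1) & B(v1))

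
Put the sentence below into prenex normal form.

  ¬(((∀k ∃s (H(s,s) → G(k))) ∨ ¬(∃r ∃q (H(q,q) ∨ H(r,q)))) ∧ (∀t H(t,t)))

Eliminate → and ↔ using ¬ and ∨.
  ¬(((∀k ∃s (¬H(s,s) ∨ G(k))) ∨ ¬(∃r ∃q (H(q,q) ∨ H(r,q)))) ∧ (∀t H(t,t)))
Push ¬ through the quantifiers and connectives to reach negation normal form:
  (∃k ∀s (H(s,s) ∧ ¬G(k))) ∧ (∃r ∃q (H(q,q) ∨ H(r,q))) ∨ (∃t ¬H(t,t))
All bound variables are already distinct, so no renaming is needed.
Finally move all quantifiers to the prefix:
  ∃k ∀s ∃r ∃q ∃t (H(s,s) ∧ ¬G(k) ∧ (H(q,q) ∨ H(r,q)) ∨ ¬H(t,t))

∃k ∀s ∃r ∃q ∃t (H(s,s) ∧ ¬G(k) ∧ (H(q,q) ∨ H(r,q)) ∨ ¬H(t,t))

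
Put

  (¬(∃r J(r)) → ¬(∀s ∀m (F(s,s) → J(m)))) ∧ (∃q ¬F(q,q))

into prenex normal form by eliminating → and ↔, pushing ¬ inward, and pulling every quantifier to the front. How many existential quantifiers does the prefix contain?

4

Eliminate → and ↔ using ¬ and ∨.
  (¬¬(∃r J(r)) ∨ ¬(∀s ∀m (¬F(s,s) ∨ J(m)))) ∧ (∃q ¬F(q,q))
Drive negations inward (¬∀x A ≡ ∃x ¬A, ¬∃x A ≡ ∀x ¬A, De Morgan for ∧/∨):
  ((∃r J(r)) ∨ (∃s ∃m (F(s,s) ∧ ¬J(m)))) ∧ (∃q ¬F(q,q))
Finally move all quantifiers to the prefix:
  ∃r ∃s ∃m ∃q ((J(r) ∨ F(s,s) ∧ ¬J(m)) ∧ ¬F(q,q))
The prefix is ∃r ∃s ∃m ∃q: 0 universal, 4 existential.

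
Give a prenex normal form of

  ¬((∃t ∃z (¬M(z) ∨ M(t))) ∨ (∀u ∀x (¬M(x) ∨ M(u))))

Push ¬ through the quantifiers and connectives to reach negation normal form:
  (∀t ∀z (M(z) ∧ ¬M(t))) ∧ (∃u ∃x (M(x) ∧ ¬M(u)))
All bound variables are already distinct, so no renaming is needed.
Finally move all quantifiers to the prefix:
  ∀t ∀z ∃u ∃x (M(z) ∧ ¬M(t) ∧ M(x) ∧ ¬M(u))

∀t ∀z ∃u ∃x (M(z) ∧ ¬M(t) ∧ M(x) ∧ ¬M(u))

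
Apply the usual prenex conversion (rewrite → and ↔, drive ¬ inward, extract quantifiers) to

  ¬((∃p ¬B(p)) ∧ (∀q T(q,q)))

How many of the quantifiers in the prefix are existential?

Push ¬ through the quantifiers and connectives to reach negation normal form:
  (∀p B(p)) ∨ (∃q ¬T(q,q))
Finally move all quantifiers to the prefix:
  ∀p ∃q (B(p) ∨ ¬T(q,q))
The prefix is ∀p ∃q: 1 universal, 1 existential.

1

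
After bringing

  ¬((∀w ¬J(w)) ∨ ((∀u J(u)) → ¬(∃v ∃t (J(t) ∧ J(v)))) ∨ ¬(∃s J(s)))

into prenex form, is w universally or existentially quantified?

Rewrite implications/biconditionals: A → B as ¬A ∨ B.
  ¬((∀w ¬J(w)) ∨ ¬(∀u J(u)) ∨ ¬(∃v ∃t (J(t) ∧ J(v))) ∨ ¬(∃s J(s)))
Move each ¬ inward, flipping quantifiers it crosses:
  (∃w J(w)) ∧ (∀u J(u)) ∧ (∃v ∃t (J(t) ∧ J(v))) ∧ (∃s J(s))
Extract every quantifier outward, since the variables are now distinct and don't occur free across branches:
  ∃w ∀u ∃v ∃t ∃s (J(w) ∧ J(u) ∧ J(t) ∧ J(v) ∧ J(s))
The quantifier ∀w sits under an odd number of negations (counting the antecedent side of each →), so it flips to ∃w.

existential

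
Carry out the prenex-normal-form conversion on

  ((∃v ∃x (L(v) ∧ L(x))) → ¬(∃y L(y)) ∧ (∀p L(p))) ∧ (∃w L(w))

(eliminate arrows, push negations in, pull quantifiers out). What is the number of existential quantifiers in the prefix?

1

First replace A → B with ¬A ∨ B.
  (¬(∃v ∃x (L(v) ∧ L(x))) ∨ ¬(∃y L(y)) ∧ (∀p L(p))) ∧ (∃w L(w))
Move each ¬ inward, flipping quantifiers it crosses:
  ((∀v ∀x (¬L(v) ∨ ¬L(x))) ∨ (∀y ¬L(y)) ∧ (∀p L(p))) ∧ (∃w L(w))
Extract every quantifier outward, since the variables are now distinct and don't occur free across branches:
  ∀v ∀x ∀y ∀p ∃w ((¬L(v) ∨ ¬L(x) ∨ ¬L(y) ∧ L(p)) ∧ L(w))
The prefix is ∀v ∀x ∀y ∀p ∃w: 4 universal, 1 existential.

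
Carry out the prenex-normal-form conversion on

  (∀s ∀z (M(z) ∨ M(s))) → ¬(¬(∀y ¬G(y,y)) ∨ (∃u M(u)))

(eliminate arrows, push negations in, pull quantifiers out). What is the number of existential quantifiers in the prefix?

First replace A → B with ¬A ∨ B.
  ¬(∀s ∀z (M(z) ∨ M(s))) ∨ ¬(¬(∀y ¬G(y,y)) ∨ (∃u M(u)))
Push ¬ through the quantifiers and connectives to reach negation normal form:
  (∃s ∃z (¬M(z) ∧ ¬M(s))) ∨ (∀y ¬G(y,y)) ∧ (∀u ¬M(u))
All bound variables are already distinct, so no renaming is needed.
Finally move all quantifiers to the prefix:
  ∃s ∃z ∀y ∀u (¬M(z) ∧ ¬M(s) ∨ ¬G(y,y) ∧ ¬M(u))
The prefix is ∃s ∃z ∀y ∀u: 2 universal, 2 existential.

2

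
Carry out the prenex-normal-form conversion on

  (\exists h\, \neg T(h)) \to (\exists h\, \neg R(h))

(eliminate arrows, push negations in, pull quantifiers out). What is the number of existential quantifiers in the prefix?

Rewrite implications/biconditionals: A → B as ¬A ∨ B.
  \neg (\exists h\, \neg T(h)) \lor (\exists h\, \neg R(h))
Move each ¬ inward, flipping quantifiers it crosses:
  (\forall h\, T(h)) \lor (\exists h\, \neg R(h))
Give each quantifier a distinct variable: h↦p.
  (\forall h\, T(h)) \lor (\exists p\, \neg R(p))
Finally move all quantifiers to the prefix:
  \forall h\, \exists p\, (T(h) \lor \neg R(p))
The prefix is \forall h \exists p: 1 universal, 1 existential.

1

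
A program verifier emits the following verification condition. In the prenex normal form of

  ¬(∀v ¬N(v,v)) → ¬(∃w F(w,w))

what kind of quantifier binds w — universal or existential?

Eliminate → and ↔ using ¬ and ∨.
  ¬¬(∀v ¬N(v,v)) ∨ ¬(∃w F(w,w))
Drive negations inward (¬∀x A ≡ ∃x ¬A, ¬∃x A ≡ ∀x ¬A, De Morgan for ∧/∨):
  (∀v ¬N(v,v)) ∨ (∀w ¬F(w,w))
All bound variables are already distinct, so no renaming is needed.
Pull the quantifiers to the front (each side's bound variable is not free in the other side):
  ∀v ∀w (¬N(v,v) ∨ ¬F(w,w))
The quantifier ∃w sits under an odd number of negations (counting the antecedent side of each →), so it flips to ∀w.

universal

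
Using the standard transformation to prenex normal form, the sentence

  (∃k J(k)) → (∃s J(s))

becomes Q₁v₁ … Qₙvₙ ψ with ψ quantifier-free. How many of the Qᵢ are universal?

1

Eliminate → and ↔ using ¬ and ∨.
  ¬(∃k J(k)) ∨ (∃s J(s))
Move each ¬ inward, flipping quantifiers it crosses:
  (∀k ¬J(k)) ∨ (∃s J(s))
All bound variables are already distinct, so no renaming is needed.
Extract every quantifier outward, since the variables are now distinct and don't occur free across branches:
  ∀k ∃s (¬J(k) ∨ J(s))
The prefix is ∀k ∃s: 1 universal, 1 existential.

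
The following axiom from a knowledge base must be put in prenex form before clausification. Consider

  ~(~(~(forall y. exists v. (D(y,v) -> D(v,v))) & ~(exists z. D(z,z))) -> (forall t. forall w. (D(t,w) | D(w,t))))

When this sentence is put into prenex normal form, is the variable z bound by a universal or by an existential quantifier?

Eliminate → and ↔ using ¬ and ∨.
  ~(~~(~(forall y. exists v. (~D(y,v) | D(v,v))) & ~(exists z. D(z,z))) | (forall t. forall w. (D(t,w) | D(w,t))))
Move each ¬ inward, flipping quantifiers it crosses:
  ((forall y. exists v. (~D(y,v) | D(v,v))) | (exists z. D(z,z))) & (exists t. exists w. (~D(t,w) & ~D(w,t)))
All bound variables are already distinct, so no renaming is needed.
Finally move all quantifiers to the prefix:
  forall y. exists v. exists z. exists t. exists w. ((~D(y,v) | D(v,v) | D(z,z)) & ~D(t,w) & ~D(w,t))
The quantifier exists z sits under an even number of negations (counting the antecedent side of each →), so it remains existential.

existential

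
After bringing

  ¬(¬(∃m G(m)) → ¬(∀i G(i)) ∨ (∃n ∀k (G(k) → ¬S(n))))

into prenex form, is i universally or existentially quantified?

universal

First replace A → B with ¬A ∨ B.
  ¬(¬¬(∃m G(m)) ∨ ¬(∀i G(i)) ∨ (∃n ∀k (¬G(k) ∨ ¬S(n))))
Push ¬ through the quantifiers and connectives to reach negation normal form:
  (∀m ¬G(m)) ∧ (∀i G(i)) ∧ (∀n ∃k (G(k) ∧ S(n)))
Finally move all quantifiers to the prefix:
  ∀m ∀i ∀n ∃k (¬G(m) ∧ G(i) ∧ G(k) ∧ S(n))
The quantifier ∀i sits under an even number of negations (counting the antecedent side of each →), so it remains universal.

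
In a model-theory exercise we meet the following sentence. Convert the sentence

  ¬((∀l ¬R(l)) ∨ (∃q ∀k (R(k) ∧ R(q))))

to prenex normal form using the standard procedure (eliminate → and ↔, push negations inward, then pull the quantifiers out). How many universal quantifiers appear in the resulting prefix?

1

Move each ¬ inward, flipping quantifiers it crosses:
  (∃l R(l)) ∧ (∀q ∃k (¬R(k) ∨ ¬R(q)))
Pull the quantifiers to the front (each side's bound variable is not free in the other side):
  ∃l ∀q ∃k (R(l) ∧ (¬R(k) ∨ ¬R(q)))
The prefix is ∃l ∀q ∃k: 1 universal, 2 existential.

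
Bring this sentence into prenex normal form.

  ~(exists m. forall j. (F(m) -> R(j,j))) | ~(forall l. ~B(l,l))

Rewrite implications/biconditionals: A → B as ¬A ∨ B.
  ~(exists m. forall j. (~F(m) | R(j,j))) | ~(forall l. ~B(l,l))
Push ¬ through the quantifiers and connectives to reach negation normal form:
  (forall m. exists j. (F(m) & ~R(j,j))) | (exists l. B(l,l))
Extract every quantifier outward, since the variables are now distinct and don't occur free across branches:
  forall m. exists j. exists l. (F(m) & ~R(j,j) | B(l,l))

forall m. exists j. exists l. (F(m) & ~R(j,j) | B(l,l))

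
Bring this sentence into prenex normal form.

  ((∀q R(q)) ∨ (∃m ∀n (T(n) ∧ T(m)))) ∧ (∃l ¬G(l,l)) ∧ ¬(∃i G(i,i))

∀q ∃m ∀n ∃l ∀i ((R(q) ∨ T(n) ∧ T(m)) ∧ ¬G(l,l) ∧ ¬G(i,i))

Drive negations inward (¬∀x A ≡ ∃x ¬A, ¬∃x A ≡ ∀x ¬A, De Morgan for ∧/∨):
  ((∀q R(q)) ∨ (∃m ∀n (T(n) ∧ T(m)))) ∧ (∃l ¬G(l,l)) ∧ (∀i ¬G(i,i))
Finally move all quantifiers to the prefix:
  ∀q ∃m ∀n ∃l ∀i ((R(q) ∨ T(n) ∧ T(m)) ∧ ¬G(l,l) ∧ ¬G(i,i))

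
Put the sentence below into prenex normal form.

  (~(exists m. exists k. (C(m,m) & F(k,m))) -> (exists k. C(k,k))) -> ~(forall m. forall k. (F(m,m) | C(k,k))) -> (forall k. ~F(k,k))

Eliminate → and ↔ using ¬ and ∨.
  ~(~~(exists m. exists k. (C(m,m) & F(k,m))) | (exists k. C(k,k))) | ~~(forall m. forall k. (F(m,m) | C(k,k))) | (forall k. ~F(k,k))
Move each ¬ inward, flipping quantifiers it crosses:
  (forall m. forall k. (~C(m,m) | ~F(k,m))) & (forall k. ~C(k,k)) | (forall m. forall k. (F(m,m) | C(k,k))) | (forall k. ~F(k,k))
Give each quantifier a distinct variable: k↦s, m↦a, k↦x1, k↦u.
  (forall m. forall k. (~C(m,m) | ~F(k,m))) & (forall s. ~C(s,s)) | (forall a. forall x1. (F(a,a) | C(x1,x1))) | (forall u. ~F(u,u))
Finally move all quantifiers to the prefix:
  forall m. forall k. forall s. forall a. forall x1. forall u. ((~C(m,m) | ~F(k,m)) & ~C(s,s) | F(a,a) | C(x1,x1) | ~F(u,u))

forall m. forall k. forall s. forall a. forall x1. forall u. ((~C(m,m) | ~F(k,m)) & ~C(s,s) | F(a,a) | C(x1,x1) | ~F(u,u))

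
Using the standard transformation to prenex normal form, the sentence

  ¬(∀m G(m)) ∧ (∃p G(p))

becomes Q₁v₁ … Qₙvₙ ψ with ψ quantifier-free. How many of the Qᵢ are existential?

2

Push ¬ through the quantifiers and connectives to reach negation normal form:
  (∃m ¬G(m)) ∧ (∃p G(p))
All bound variables are already distinct, so no renaming is needed.
Pull the quantifiers to the front (each side's bound variable is not free in the other side):
  ∃m ∃p (¬G(m) ∧ G(p))
The prefix is ∃m ∃p: 0 universal, 2 existential.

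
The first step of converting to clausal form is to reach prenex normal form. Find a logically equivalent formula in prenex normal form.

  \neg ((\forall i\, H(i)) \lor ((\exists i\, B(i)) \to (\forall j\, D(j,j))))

\exists i\, \exists y\, \exists j\, (\neg H(i) \land B(y) \land \neg D(j,j))

Eliminate → and ↔ using ¬ and ∨.
  \neg ((\forall i\, H(i)) \lor \neg (\exists i\, B(i)) \lor (\forall j\, D(j,j)))
Push ¬ through the quantifiers and connectives to reach negation normal form:
  (\exists i\, \neg H(i)) \land (\exists i\, B(i)) \land (\exists j\, \neg D(j,j))
Standardize variables apart so no two quantifiers bind the same name: i↦y.
  (\exists i\, \neg H(i)) \land (\exists y\, B(y)) \land (\exists j\, \neg D(j,j))
Finally move all quantifiers to the prefix:
  \exists i\, \exists y\, \exists j\, (\neg H(i) \land B(y) \land \neg D(j,j))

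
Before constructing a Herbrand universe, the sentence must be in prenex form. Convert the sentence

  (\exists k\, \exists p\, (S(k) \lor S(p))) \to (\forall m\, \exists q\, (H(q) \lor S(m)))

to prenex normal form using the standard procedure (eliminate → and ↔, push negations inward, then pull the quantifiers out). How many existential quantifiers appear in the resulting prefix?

1

Eliminate → and ↔ using ¬ and ∨.
  \neg (\exists k\, \exists p\, (S(k) \lor S(p))) \lor (\forall m\, \exists q\, (H(q) \lor S(m)))
Move each ¬ inward, flipping quantifiers it crosses:
  (\forall k\, \forall p\, (\neg S(k) \land \neg S(p))) \lor (\forall m\, \exists q\, (H(q) \lor S(m)))
All bound variables are already distinct, so no renaming is needed.
Pull the quantifiers to the front (each side's bound variable is not free in the other side):
  \forall k\, \forall p\, \forall m\, \exists q\, (\neg S(k) \land \neg S(p) \lor H(q) \lor S(m))
The prefix is \forall k \forall p \forall m \exists q: 3 universal, 1 existential.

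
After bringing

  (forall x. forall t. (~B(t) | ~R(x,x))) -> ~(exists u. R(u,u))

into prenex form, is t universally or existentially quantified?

First replace A → B with ¬A ∨ B.
  ~(forall x. forall t. (~B(t) | ~R(x,x))) | ~(exists u. R(u,u))
Move each ¬ inward, flipping quantifiers it crosses:
  (exists x. exists t. (B(t) & R(x,x))) | (forall u. ~R(u,u))
Finally move all quantifiers to the prefix:
  exists x. exists t. forall u. (B(t) & R(x,x) | ~R(u,u))
The quantifier forall t sits under an odd number of negations (counting the antecedent side of each →), so it flips to exists t.

existential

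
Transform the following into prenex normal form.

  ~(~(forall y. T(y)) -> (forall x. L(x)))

exists y. exists x. (~T(y) & ~L(x))

First replace A → B with ¬A ∨ B.
  ~(~~(forall y. T(y)) | (forall x. L(x)))
Move each ¬ inward, flipping quantifiers it crosses:
  (exists y. ~T(y)) & (exists x. ~L(x))
Finally move all quantifiers to the prefix:
  exists y. exists x. (~T(y) & ~L(x))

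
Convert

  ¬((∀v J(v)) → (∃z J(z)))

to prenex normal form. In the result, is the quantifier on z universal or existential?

universal

First replace A → B with ¬A ∨ B.
  ¬(¬(∀v J(v)) ∨ (∃z J(z)))
Push ¬ through the quantifiers and connectives to reach negation normal form:
  (∀v J(v)) ∧ (∀z ¬J(z))
All bound variables are already distinct, so no renaming is needed.
Extract every quantifier outward, since the variables are now distinct and don't occur free across branches:
  ∀v ∀z (J(v) ∧ ¬J(z))
The quantifier ∃z sits under an odd number of negations (counting the antecedent side of each →), so it flips to ∀z.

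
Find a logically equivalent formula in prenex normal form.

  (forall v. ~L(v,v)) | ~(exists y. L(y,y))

Drive negations inward (¬∀x A ≡ ∃x ¬A, ¬∃x A ≡ ∀x ¬A, De Morgan for ∧/∨):
  (forall v. ~L(v,v)) | (forall y. ~L(y,y))
All bound variables are already distinct, so no renaming is needed.
Pull the quantifiers to the front (each side's bound variable is not free in the other side):
  forall v. forall y. (~L(v,v) | ~L(y,y))

forall v. forall y. (~L(v,v) | ~L(y,y))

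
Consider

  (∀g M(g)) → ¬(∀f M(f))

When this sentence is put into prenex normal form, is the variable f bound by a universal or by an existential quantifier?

First replace A → B with ¬A ∨ B.
  ¬(∀g M(g)) ∨ ¬(∀f M(f))
Move each ¬ inward, flipping quantifiers it crosses:
  (∃g ¬M(g)) ∨ (∃f ¬M(f))
All bound variables are already distinct, so no renaming is needed.
Extract every quantifier outward, since the variables are now distinct and don't occur free across branches:
  ∃g ∃f (¬M(g) ∨ ¬M(f))
The quantifier ∀f sits under an odd number of negations (counting the antecedent side of each →), so it flips to ∃f.

existential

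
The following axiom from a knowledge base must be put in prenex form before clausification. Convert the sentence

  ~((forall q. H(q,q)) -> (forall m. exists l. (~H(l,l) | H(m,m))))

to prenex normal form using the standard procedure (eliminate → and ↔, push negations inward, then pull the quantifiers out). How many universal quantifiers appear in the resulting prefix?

2

Rewrite implications/biconditionals: A → B as ¬A ∨ B.
  ~(~(forall q. H(q,q)) | (forall m. exists l. (~H(l,l) | H(m,m))))
Move each ¬ inward, flipping quantifiers it crosses:
  (forall q. H(q,q)) & (exists m. forall l. (H(l,l) & ~H(m,m)))
Finally move all quantifiers to the prefix:
  forall q. exists m. forall l. (H(q,q) & H(l,l) & ~H(m,m))
The prefix is forall q exists m forall l: 2 universal, 1 existential.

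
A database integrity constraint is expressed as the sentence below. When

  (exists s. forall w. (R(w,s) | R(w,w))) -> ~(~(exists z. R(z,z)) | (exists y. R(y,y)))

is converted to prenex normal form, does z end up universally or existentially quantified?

existential

Eliminate → and ↔ using ¬ and ∨.
  ~(exists s. forall w. (R(w,s) | R(w,w))) | ~(~(exists z. R(z,z)) | (exists y. R(y,y)))
Drive negations inward (¬∀x A ≡ ∃x ¬A, ¬∃x A ≡ ∀x ¬A, De Morgan for ∧/∨):
  (forall s. exists w. (~R(w,s) & ~R(w,w))) | (exists z. R(z,z)) & (forall y. ~R(y,y))
All bound variables are already distinct, so no renaming is needed.
Extract every quantifier outward, since the variables are now distinct and don't occur free across branches:
  forall s. exists w. exists z. forall y. (~R(w,s) & ~R(w,w) | R(z,z) & ~R(y,y))
The quantifier exists z sits under an even number of negations (counting the antecedent side of each →), so it remains existential.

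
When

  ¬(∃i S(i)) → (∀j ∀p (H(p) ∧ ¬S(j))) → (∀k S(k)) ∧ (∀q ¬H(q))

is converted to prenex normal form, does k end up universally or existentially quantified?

universal

Rewrite implications/biconditionals: A → B as ¬A ∨ B.
  ¬¬(∃i S(i)) ∨ ¬(∀j ∀p (H(p) ∧ ¬S(j))) ∨ (∀k S(k)) ∧ (∀q ¬H(q))
Drive negations inward (¬∀x A ≡ ∃x ¬A, ¬∃x A ≡ ∀x ¬A, De Morgan for ∧/∨):
  (∃i S(i)) ∨ (∃j ∃p (¬H(p) ∨ S(j))) ∨ (∀k S(k)) ∧ (∀q ¬H(q))
All bound variables are already distinct, so no renaming is needed.
Extract every quantifier outward, since the variables are now distinct and don't occur free across branches:
  ∃i ∃j ∃p ∀k ∀q (S(i) ∨ ¬H(p) ∨ S(j) ∨ S(k) ∧ ¬H(q))
The quantifier ∀k sits under an even number of negations (counting the antecedent side of each →), so it remains universal.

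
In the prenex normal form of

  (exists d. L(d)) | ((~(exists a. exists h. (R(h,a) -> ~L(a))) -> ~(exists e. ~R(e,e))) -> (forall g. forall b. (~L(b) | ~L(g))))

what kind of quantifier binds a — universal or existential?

universal

First replace A → B with ¬A ∨ B.
  (exists d. L(d)) | ~(~~(exists a. exists h. (~R(h,a) | ~L(a))) | ~(exists e. ~R(e,e))) | (forall g. forall b. (~L(b) | ~L(g)))
Move each ¬ inward, flipping quantifiers it crosses:
  (exists d. L(d)) | (forall a. forall h. (R(h,a) & L(a))) & (exists e. ~R(e,e)) | (forall g. forall b. (~L(b) | ~L(g)))
All bound variables are already distinct, so no renaming is needed.
Finally move all quantifiers to the prefix:
  exists d. forall a. forall h. exists e. forall g. forall b. (L(d) | R(h,a) & L(a) & ~R(e,e) | ~L(b) | ~L(g))
The quantifier exists a sits under an odd number of negations (counting the antecedent side of each →), so it flips to forall a.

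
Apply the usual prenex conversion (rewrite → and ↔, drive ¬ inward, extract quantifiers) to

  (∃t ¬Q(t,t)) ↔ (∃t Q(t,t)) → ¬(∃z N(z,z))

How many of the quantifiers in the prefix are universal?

First replace A → B with ¬A ∨ B; A ↔ B as (¬A ∨ B) ∧ (¬B ∨ A).
  (¬(∃t ¬Q(t,t)) ∨ ¬(∃t Q(t,t)) ∨ ¬(∃z N(z,z))) ∧ (¬(¬(∃t Q(t,t)) ∨ ¬(∃z N(z,z))) ∨ (∃t ¬Q(t,t)))
Push ¬ through the quantifiers and connectives to reach negation normal form:
  ((∀t Q(t,t)) ∨ (∀t ¬Q(t,t)) ∨ (∀z ¬N(z,z))) ∧ ((∃t Q(t,t)) ∧ (∃z N(z,z)) ∨ (∃t ¬Q(t,t)))
Standardize variables apart so no two quantifiers bind the same name: t↦b, t↦v1, z↦s, t↦z1.
  ((∀t Q(t,t)) ∨ (∀b ¬Q(b,b)) ∨ (∀z ¬N(z,z))) ∧ ((∃v1 Q(v1,v1)) ∧ (∃s N(s,s)) ∨ (∃z1 ¬Q(z1,z1)))
Extract every quantifier outward, since the variables are now distinct and don't occur free across branches:
  ∀t ∀b ∀z ∃v1 ∃s ∃z1 ((Q(t,t) ∨ ¬Q(b,b) ∨ ¬N(z,z)) ∧ (Q(v1,v1) ∧ N(s,s) ∨ ¬Q(z1,z1)))
The prefix is ∀t ∀b ∀z ∃v1 ∃s ∃z1: 3 universal, 3 existential.

3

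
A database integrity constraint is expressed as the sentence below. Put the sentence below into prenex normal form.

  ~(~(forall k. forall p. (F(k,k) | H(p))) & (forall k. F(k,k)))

Drive negations inward (¬∀x A ≡ ∃x ¬A, ¬∃x A ≡ ∀x ¬A, De Morgan for ∧/∨):
  (forall k. forall p. (F(k,k) | H(p))) | (exists k. ~F(k,k))
Give each quantifier a distinct variable: k↦b.
  (forall k. forall p. (F(k,k) | H(p))) | (exists b. ~F(b,b))
Finally move all quantifiers to the prefix:
  forall k. forall p. exists b. (F(k,k) | H(p) | ~F(b,b))

forall k. forall p. exists b. (F(k,k) | H(p) | ~F(b,b))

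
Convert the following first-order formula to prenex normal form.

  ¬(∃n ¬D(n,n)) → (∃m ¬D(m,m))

∃n ∃m (¬D(n,n) ∨ ¬D(m,m))

First replace A → B with ¬A ∨ B.
  ¬¬(∃n ¬D(n,n)) ∨ (∃m ¬D(m,m))
Move each ¬ inward, flipping quantifiers it crosses:
  (∃n ¬D(n,n)) ∨ (∃m ¬D(m,m))
All bound variables are already distinct, so no renaming is needed.
Finally move all quantifiers to the prefix:
  ∃n ∃m (¬D(n,n) ∨ ¬D(m,m))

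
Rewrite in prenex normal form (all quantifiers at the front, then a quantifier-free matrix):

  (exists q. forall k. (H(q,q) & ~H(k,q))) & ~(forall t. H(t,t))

exists q. forall k. exists t. (H(q,q) & ~H(k,q) & ~H(t,t))

Move each ¬ inward, flipping quantifiers it crosses:
  (exists q. forall k. (H(q,q) & ~H(k,q))) & (exists t. ~H(t,t))
All bound variables are already distinct, so no renaming is needed.
Pull the quantifiers to the front (each side's bound variable is not free in the other side):
  exists q. forall k. exists t. (H(q,q) & ~H(k,q) & ~H(t,t))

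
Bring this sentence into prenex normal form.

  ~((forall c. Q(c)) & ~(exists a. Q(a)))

Drive negations inward (¬∀x A ≡ ∃x ¬A, ¬∃x A ≡ ∀x ¬A, De Morgan for ∧/∨):
  (exists c. ~Q(c)) | (exists a. Q(a))
All bound variables are already distinct, so no renaming is needed.
Extract every quantifier outward, since the variables are now distinct and don't occur free across branches:
  exists c. exists a. (~Q(c) | Q(a))

exists c. exists a. (~Q(c) | Q(a))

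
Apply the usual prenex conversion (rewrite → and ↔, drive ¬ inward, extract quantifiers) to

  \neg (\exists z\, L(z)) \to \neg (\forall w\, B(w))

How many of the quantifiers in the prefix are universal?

Rewrite implications/biconditionals: A → B as ¬A ∨ B.
  \neg \neg (\exists z\, L(z)) \lor \neg (\forall w\, B(w))
Push ¬ through the quantifiers and connectives to reach negation normal form:
  (\exists z\, L(z)) \lor (\exists w\, \neg B(w))
Extract every quantifier outward, since the variables are now distinct and don't occur free across branches:
  \exists z\, \exists w\, (L(z) \lor \neg B(w))
The prefix is \exists z \exists w: 0 universal, 2 existential.

0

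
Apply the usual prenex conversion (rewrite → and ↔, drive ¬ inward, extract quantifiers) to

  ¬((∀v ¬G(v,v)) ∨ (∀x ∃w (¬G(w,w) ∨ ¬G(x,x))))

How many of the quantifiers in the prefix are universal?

1

Push ¬ through the quantifiers and connectives to reach negation normal form:
  (∃v G(v,v)) ∧ (∃x ∀w (G(w,w) ∧ G(x,x)))
All bound variables are already distinct, so no renaming is needed.
Extract every quantifier outward, since the variables are now distinct and don't occur free across branches:
  ∃v ∃x ∀w (G(v,v) ∧ G(w,w) ∧ G(x,x))
The prefix is ∃v ∃x ∀w: 1 universal, 2 existential.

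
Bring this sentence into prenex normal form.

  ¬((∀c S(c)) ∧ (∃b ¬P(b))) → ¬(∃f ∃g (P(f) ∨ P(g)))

∀c ∃b ∀f ∀g (S(c) ∧ ¬P(b) ∨ ¬P(f) ∧ ¬P(g))

Rewrite implications/biconditionals: A → B as ¬A ∨ B.
  ¬¬((∀c S(c)) ∧ (∃b ¬P(b))) ∨ ¬(∃f ∃g (P(f) ∨ P(g)))
Drive negations inward (¬∀x A ≡ ∃x ¬A, ¬∃x A ≡ ∀x ¬A, De Morgan for ∧/∨):
  (∀c S(c)) ∧ (∃b ¬P(b)) ∨ (∀f ∀g (¬P(f) ∧ ¬P(g)))
All bound variables are already distinct, so no renaming is needed.
Finally move all quantifiers to the prefix:
  ∀c ∃b ∀f ∀g (S(c) ∧ ¬P(b) ∨ ¬P(f) ∧ ¬P(g))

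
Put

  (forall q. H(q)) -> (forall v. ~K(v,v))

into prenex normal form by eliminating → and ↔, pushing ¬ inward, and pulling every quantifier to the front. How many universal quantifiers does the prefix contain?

1

Rewrite implications/biconditionals: A → B as ¬A ∨ B.
  ~(forall q. H(q)) | (forall v. ~K(v,v))
Move each ¬ inward, flipping quantifiers it crosses:
  (exists q. ~H(q)) | (forall v. ~K(v,v))
Extract every quantifier outward, since the variables are now distinct and don't occur free across branches:
  exists q. forall v. (~H(q) | ~K(v,v))
The prefix is exists q forall v: 1 universal, 1 existential.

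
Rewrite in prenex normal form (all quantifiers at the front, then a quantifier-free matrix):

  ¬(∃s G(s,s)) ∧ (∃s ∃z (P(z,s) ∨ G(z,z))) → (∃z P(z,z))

Eliminate → and ↔ using ¬ and ∨.
  ¬(¬(∃s G(s,s)) ∧ (∃s ∃z (P(z,s) ∨ G(z,z)))) ∨ (∃z P(z,z))
Move each ¬ inward, flipping quantifiers it crosses:
  (∃s G(s,s)) ∨ (∀s ∀z (¬P(z,s) ∧ ¬G(z,z))) ∨ (∃z P(z,z))
Standardize variables apart so no two quantifiers bind the same name: s↦y1, z↦c.
  (∃s G(s,s)) ∨ (∀y1 ∀z (¬P(z,y1) ∧ ¬G(z,z))) ∨ (∃c P(c,c))
Pull the quantifiers to the front (each side's bound variable is not free in the other side):
  ∃s ∀y1 ∀z ∃c (G(s,s) ∨ ¬P(z,y1) ∧ ¬G(z,z) ∨ P(c,c))

∃s ∀y1 ∀z ∃c (G(s,s) ∨ ¬P(z,y1) ∧ ¬G(z,z) ∨ P(c,c))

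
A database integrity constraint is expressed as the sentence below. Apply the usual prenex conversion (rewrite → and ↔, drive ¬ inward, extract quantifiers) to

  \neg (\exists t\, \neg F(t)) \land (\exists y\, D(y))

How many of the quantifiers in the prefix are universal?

1

Move each ¬ inward, flipping quantifiers it crosses:
  (\forall t\, F(t)) \land (\exists y\, D(y))
All bound variables are already distinct, so no renaming is needed.
Finally move all quantifiers to the prefix:
  \forall t\, \exists y\, (F(t) \land D(y))
The prefix is \forall t \exists y: 1 universal, 1 existential.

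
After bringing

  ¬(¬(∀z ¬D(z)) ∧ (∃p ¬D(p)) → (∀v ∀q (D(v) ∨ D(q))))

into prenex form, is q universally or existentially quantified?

existential

First replace A → B with ¬A ∨ B.
  ¬(¬(¬(∀z ¬D(z)) ∧ (∃p ¬D(p))) ∨ (∀v ∀q (D(v) ∨ D(q))))
Drive negations inward (¬∀x A ≡ ∃x ¬A, ¬∃x A ≡ ∀x ¬A, De Morgan for ∧/∨):
  (∃z D(z)) ∧ (∃p ¬D(p)) ∧ (∃v ∃q (¬D(v) ∧ ¬D(q)))
Pull the quantifiers to the front (each side's bound variable is not free in the other side):
  ∃z ∃p ∃v ∃q (D(z) ∧ ¬D(p) ∧ ¬D(v) ∧ ¬D(q))
The quantifier ∀q sits under an odd number of negations (counting the antecedent side of each →), so it flips to ∃q.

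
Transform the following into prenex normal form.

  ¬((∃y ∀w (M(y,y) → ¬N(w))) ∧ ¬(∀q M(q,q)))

∀y ∃w ∀q (M(y,y) ∧ N(w) ∨ M(q,q))

First replace A → B with ¬A ∨ B.
  ¬((∃y ∀w (¬M(y,y) ∨ ¬N(w))) ∧ ¬(∀q M(q,q)))
Drive negations inward (¬∀x A ≡ ∃x ¬A, ¬∃x A ≡ ∀x ¬A, De Morgan for ∧/∨):
  (∀y ∃w (M(y,y) ∧ N(w))) ∨ (∀q M(q,q))
Pull the quantifiers to the front (each side's bound variable is not free in the other side):
  ∀y ∃w ∀q (M(y,y) ∧ N(w) ∨ M(q,q))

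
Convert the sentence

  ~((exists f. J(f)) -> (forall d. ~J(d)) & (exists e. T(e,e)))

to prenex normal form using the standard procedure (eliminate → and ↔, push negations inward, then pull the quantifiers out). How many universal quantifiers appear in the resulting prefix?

1

Rewrite implications/biconditionals: A → B as ¬A ∨ B.
  ~(~(exists f. J(f)) | (forall d. ~J(d)) & (exists e. T(e,e)))
Push ¬ through the quantifiers and connectives to reach negation normal form:
  (exists f. J(f)) & ((exists d. J(d)) | (forall e. ~T(e,e)))
All bound variables are already distinct, so no renaming is needed.
Pull the quantifiers to the front (each side's bound variable is not free in the other side):
  exists f. exists d. forall e. (J(f) & (J(d) | ~T(e,e)))
The prefix is exists f exists d forall e: 1 universal, 2 existential.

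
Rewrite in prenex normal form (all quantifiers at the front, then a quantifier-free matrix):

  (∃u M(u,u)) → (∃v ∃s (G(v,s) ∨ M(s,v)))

Eliminate → and ↔ using ¬ and ∨.
  ¬(∃u M(u,u)) ∨ (∃v ∃s (G(v,s) ∨ M(s,v)))
Move each ¬ inward, flipping quantifiers it crosses:
  (∀u ¬M(u,u)) ∨ (∃v ∃s (G(v,s) ∨ M(s,v)))
All bound variables are already distinct, so no renaming is needed.
Pull the quantifiers to the front (each side's bound variable is not free in the other side):
  ∀u ∃v ∃s (¬M(u,u) ∨ G(v,s) ∨ M(s,v))

∀u ∃v ∃s (¬M(u,u) ∨ G(v,s) ∨ M(s,v))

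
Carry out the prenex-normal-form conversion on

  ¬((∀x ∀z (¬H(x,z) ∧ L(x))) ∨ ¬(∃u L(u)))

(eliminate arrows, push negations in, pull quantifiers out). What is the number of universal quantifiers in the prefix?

0

Move each ¬ inward, flipping quantifiers it crosses:
  (∃x ∃z (H(x,z) ∨ ¬L(x))) ∧ (∃u L(u))
All bound variables are already distinct, so no renaming is needed.
Extract every quantifier outward, since the variables are now distinct and don't occur free across branches:
  ∃x ∃z ∃u ((H(x,z) ∨ ¬L(x)) ∧ L(u))
The prefix is ∃x ∃z ∃u: 0 universal, 3 existential.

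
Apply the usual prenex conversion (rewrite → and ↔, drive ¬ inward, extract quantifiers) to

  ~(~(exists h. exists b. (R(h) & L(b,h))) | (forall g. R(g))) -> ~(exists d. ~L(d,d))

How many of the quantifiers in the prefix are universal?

4

First replace A → B with ¬A ∨ B.
  ~~(~(exists h. exists b. (R(h) & L(b,h))) | (forall g. R(g))) | ~(exists d. ~L(d,d))
Drive negations inward (¬∀x A ≡ ∃x ¬A, ¬∃x A ≡ ∀x ¬A, De Morgan for ∧/∨):
  (forall h. forall b. (~R(h) | ~L(b,h))) | (forall g. R(g)) | (forall d. L(d,d))
All bound variables are already distinct, so no renaming is needed.
Pull the quantifiers to the front (each side's bound variable is not free in the other side):
  forall h. forall b. forall g. forall d. (~R(h) | ~L(b,h) | R(g) | L(d,d))
The prefix is forall h forall b forall g forall d: 4 universal, 0 existential.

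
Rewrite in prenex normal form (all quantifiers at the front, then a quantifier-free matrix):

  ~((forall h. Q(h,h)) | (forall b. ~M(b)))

exists h. exists b. (~Q(h,h) & M(b))

Drive negations inward (¬∀x A ≡ ∃x ¬A, ¬∃x A ≡ ∀x ¬A, De Morgan for ∧/∨):
  (exists h. ~Q(h,h)) & (exists b. M(b))
Extract every quantifier outward, since the variables are now distinct and don't occur free across branches:
  exists h. exists b. (~Q(h,h) & M(b))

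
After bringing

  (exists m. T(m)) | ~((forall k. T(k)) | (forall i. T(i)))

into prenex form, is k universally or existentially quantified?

existential

Push ¬ through the quantifiers and connectives to reach negation normal form:
  (exists m. T(m)) | (exists k. ~T(k)) & (exists i. ~T(i))
Extract every quantifier outward, since the variables are now distinct and don't occur free across branches:
  exists m. exists k. exists i. (T(m) | ~T(k) & ~T(i))
The quantifier forall k sits under an odd number of negations, so it flips to exists k.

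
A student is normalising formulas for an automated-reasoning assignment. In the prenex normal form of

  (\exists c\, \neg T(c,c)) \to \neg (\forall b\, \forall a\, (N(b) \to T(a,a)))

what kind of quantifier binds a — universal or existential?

First replace A → B with ¬A ∨ B.
  \neg (\exists c\, \neg T(c,c)) \lor \neg (\forall b\, \forall a\, (\neg N(b) \lor T(a,a)))
Drive negations inward (¬∀x A ≡ ∃x ¬A, ¬∃x A ≡ ∀x ¬A, De Morgan for ∧/∨):
  (\forall c\, T(c,c)) \lor (\exists b\, \exists a\, (N(b) \land \neg T(a,a)))
All bound variables are already distinct, so no renaming is needed.
Extract every quantifier outward, since the variables are now distinct and don't occur free across branches:
  \forall c\, \exists b\, \exists a\, (T(c,c) \lor N(b) \land \neg T(a,a))
The quantifier \forall a sits under an odd number of negations (counting the antecedent side of each →), so it flips to \exists a.

existential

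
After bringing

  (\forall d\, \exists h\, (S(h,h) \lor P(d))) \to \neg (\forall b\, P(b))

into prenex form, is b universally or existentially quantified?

existential

First replace A → B with ¬A ∨ B.
  \neg (\forall d\, \exists h\, (S(h,h) \lor P(d))) \lor \neg (\forall b\, P(b))
Move each ¬ inward, flipping quantifiers it crosses:
  (\exists d\, \forall h\, (\neg S(h,h) \land \neg P(d))) \lor (\exists b\, \neg P(b))
Finally move all quantifiers to the prefix:
  \exists d\, \forall h\, \exists b\, (\neg S(h,h) \land \neg P(d) \lor \neg P(b))
The quantifier \forall b sits under an odd number of negations (counting the antecedent side of each →), so it flips to \exists b.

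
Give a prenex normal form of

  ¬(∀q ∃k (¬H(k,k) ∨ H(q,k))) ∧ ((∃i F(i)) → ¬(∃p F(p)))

First replace A → B with ¬A ∨ B.
  ¬(∀q ∃k (¬H(k,k) ∨ H(q,k))) ∧ (¬(∃i F(i)) ∨ ¬(∃p F(p)))
Drive negations inward (¬∀x A ≡ ∃x ¬A, ¬∃x A ≡ ∀x ¬A, De Morgan for ∧/∨):
  (∃q ∀k (H(k,k) ∧ ¬H(q,k))) ∧ ((∀i ¬F(i)) ∨ (∀p ¬F(p)))
All bound variables are already distinct, so no renaming is needed.
Pull the quantifiers to the front (each side's bound variable is not free in the other side):
  ∃q ∀k ∀i ∀p (H(k,k) ∧ ¬H(q,k) ∧ (¬F(i) ∨ ¬F(p)))

∃q ∀k ∀i ∀p (H(k,k) ∧ ¬H(q,k) ∧ (¬F(i) ∨ ¬F(p)))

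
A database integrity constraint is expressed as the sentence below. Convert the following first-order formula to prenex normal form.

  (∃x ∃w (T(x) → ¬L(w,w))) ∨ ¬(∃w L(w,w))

Rewrite implications/biconditionals: A → B as ¬A ∨ B.
  (∃x ∃w (¬T(x) ∨ ¬L(w,w))) ∨ ¬(∃w L(w,w))
Move each ¬ inward, flipping quantifiers it crosses:
  (∃x ∃w (¬T(x) ∨ ¬L(w,w))) ∨ (∀w ¬L(w,w))
Rename bound variables to avoid capture: w↦v1.
  (∃x ∃w (¬T(x) ∨ ¬L(w,w))) ∨ (∀v1 ¬L(v1,v1))
Pull the quantifiers to the front (each side's bound variable is not free in the other side):
  ∃x ∃w ∀v1 (¬T(x) ∨ ¬L(w,w) ∨ ¬L(v1,v1))

∃x ∃w ∀v1 (¬T(x) ∨ ¬L(w,w) ∨ ¬L(v1,v1))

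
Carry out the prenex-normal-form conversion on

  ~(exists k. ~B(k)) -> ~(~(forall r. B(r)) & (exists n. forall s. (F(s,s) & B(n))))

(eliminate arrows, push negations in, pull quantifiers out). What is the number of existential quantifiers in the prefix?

Rewrite implications/biconditionals: A → B as ¬A ∨ B.
  ~~(exists k. ~B(k)) | ~(~(forall r. B(r)) & (exists n. forall s. (F(s,s) & B(n))))
Drive negations inward (¬∀x A ≡ ∃x ¬A, ¬∃x A ≡ ∀x ¬A, De Morgan for ∧/∨):
  (exists k. ~B(k)) | (forall r. B(r)) | (forall n. exists s. (~F(s,s) | ~B(n)))
Pull the quantifiers to the front (each side's bound variable is not free in the other side):
  exists k. forall r. forall n. exists s. (~B(k) | B(r) | ~F(s,s) | ~B(n))
The prefix is exists k forall r forall n exists s: 2 universal, 2 existential.

2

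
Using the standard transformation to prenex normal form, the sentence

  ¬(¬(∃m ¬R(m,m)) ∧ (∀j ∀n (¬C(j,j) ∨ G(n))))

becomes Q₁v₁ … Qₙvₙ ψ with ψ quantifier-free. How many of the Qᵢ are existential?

3

Push ¬ through the quantifiers and connectives to reach negation normal form:
  (∃m ¬R(m,m)) ∨ (∃j ∃n (C(j,j) ∧ ¬G(n)))
All bound variables are already distinct, so no renaming is needed.
Pull the quantifiers to the front (each side's bound variable is not free in the other side):
  ∃m ∃j ∃n (¬R(m,m) ∨ C(j,j) ∧ ¬G(n))
The prefix is ∃m ∃j ∃n: 0 universal, 3 existential.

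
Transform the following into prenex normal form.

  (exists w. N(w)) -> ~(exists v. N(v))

Rewrite implications/biconditionals: A → B as ¬A ∨ B.
  ~(exists w. N(w)) | ~(exists v. N(v))
Drive negations inward (¬∀x A ≡ ∃x ¬A, ¬∃x A ≡ ∀x ¬A, De Morgan for ∧/∨):
  (forall w. ~N(w)) | (forall v. ~N(v))
All bound variables are already distinct, so no renaming is needed.
Extract every quantifier outward, since the variables are now distinct and don't occur free across branches:
  forall w. forall v. (~N(w) | ~N(v))

forall w. forall v. (~N(w) | ~N(v))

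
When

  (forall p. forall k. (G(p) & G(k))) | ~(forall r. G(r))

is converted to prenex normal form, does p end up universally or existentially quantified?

universal

Push ¬ through the quantifiers and connectives to reach negation normal form:
  (forall p. forall k. (G(p) & G(k))) | (exists r. ~G(r))
Finally move all quantifiers to the prefix:
  forall p. forall k. exists r. (G(p) & G(k) | ~G(r))
The quantifier forall p sits under an even number of negations, so it remains universal.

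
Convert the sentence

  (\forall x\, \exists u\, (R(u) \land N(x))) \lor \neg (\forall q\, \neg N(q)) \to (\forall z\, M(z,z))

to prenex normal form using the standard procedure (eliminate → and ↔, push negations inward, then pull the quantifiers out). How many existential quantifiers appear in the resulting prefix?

Eliminate → and ↔ using ¬ and ∨.
  \neg ((\forall x\, \exists u\, (R(u) \land N(x))) \lor \neg (\forall q\, \neg N(q))) \lor (\forall z\, M(z,z))
Move each ¬ inward, flipping quantifiers it crosses:
  (\exists x\, \forall u\, (\neg R(u) \lor \neg N(x))) \land (\forall q\, \neg N(q)) \lor (\forall z\, M(z,z))
Finally move all quantifiers to the prefix:
  \exists x\, \forall u\, \forall q\, \forall z\, ((\neg R(u) \lor \neg N(x)) \land \neg N(q) \lor M(z,z))
The prefix is \exists x \forall u \forall q \forall z: 3 universal, 1 existential.

1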